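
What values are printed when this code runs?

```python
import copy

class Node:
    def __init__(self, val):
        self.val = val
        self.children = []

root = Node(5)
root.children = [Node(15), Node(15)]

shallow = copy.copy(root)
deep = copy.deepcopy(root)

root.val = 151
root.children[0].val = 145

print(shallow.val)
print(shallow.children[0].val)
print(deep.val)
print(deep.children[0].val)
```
5
145
5
15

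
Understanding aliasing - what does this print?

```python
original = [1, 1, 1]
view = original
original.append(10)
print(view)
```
[1, 1, 1, 10]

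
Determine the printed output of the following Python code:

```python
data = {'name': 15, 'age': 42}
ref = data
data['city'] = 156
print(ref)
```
{'name': 15, 'age': 42, 'city': 156}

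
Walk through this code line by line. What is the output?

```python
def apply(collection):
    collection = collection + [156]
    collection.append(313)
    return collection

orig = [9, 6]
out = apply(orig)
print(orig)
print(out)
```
[9, 6]
[9, 6, 156, 313]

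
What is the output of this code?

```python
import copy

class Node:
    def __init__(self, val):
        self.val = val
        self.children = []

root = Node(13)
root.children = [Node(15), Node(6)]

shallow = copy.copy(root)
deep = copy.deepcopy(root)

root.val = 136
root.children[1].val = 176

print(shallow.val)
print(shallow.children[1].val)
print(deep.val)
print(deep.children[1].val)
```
13
176
13
6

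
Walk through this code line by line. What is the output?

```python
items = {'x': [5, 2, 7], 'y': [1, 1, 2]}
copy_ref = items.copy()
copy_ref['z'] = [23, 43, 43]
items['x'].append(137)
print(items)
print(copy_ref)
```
{'x': [5, 2, 7, 137], 'y': [1, 1, 2]}
{'x': [5, 2, 7, 137], 'y': [1, 1, 2], 'z': [23, 43, 43]}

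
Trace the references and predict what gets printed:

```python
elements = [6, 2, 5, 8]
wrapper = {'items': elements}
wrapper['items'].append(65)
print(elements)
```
[6, 2, 5, 8, 65]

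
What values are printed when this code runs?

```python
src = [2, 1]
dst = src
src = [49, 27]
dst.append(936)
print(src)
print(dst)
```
[49, 27]
[2, 1, 936]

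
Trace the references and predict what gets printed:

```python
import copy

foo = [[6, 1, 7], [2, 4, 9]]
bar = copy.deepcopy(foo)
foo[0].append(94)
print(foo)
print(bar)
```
[[6, 1, 7, 94], [2, 4, 9]]
[[6, 1, 7], [2, 4, 9]]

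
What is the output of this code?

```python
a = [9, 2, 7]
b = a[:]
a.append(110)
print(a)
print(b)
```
[9, 2, 7, 110]
[9, 2, 7]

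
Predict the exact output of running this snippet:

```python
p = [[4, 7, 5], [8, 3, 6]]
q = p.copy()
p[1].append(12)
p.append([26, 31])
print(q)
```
[[4, 7, 5], [8, 3, 6, 12]]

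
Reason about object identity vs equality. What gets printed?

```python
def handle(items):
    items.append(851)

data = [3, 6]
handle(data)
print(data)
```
[3, 6, 851]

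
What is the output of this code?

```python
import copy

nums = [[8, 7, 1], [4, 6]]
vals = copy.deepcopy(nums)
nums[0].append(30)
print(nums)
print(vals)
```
[[8, 7, 1, 30], [4, 6]]
[[8, 7, 1], [4, 6]]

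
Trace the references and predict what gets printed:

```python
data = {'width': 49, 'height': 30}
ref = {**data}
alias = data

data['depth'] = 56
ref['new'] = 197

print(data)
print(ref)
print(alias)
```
{'width': 49, 'height': 30, 'depth': 56}
{'width': 49, 'height': 30, 'new': 197}
{'width': 49, 'height': 30, 'depth': 56}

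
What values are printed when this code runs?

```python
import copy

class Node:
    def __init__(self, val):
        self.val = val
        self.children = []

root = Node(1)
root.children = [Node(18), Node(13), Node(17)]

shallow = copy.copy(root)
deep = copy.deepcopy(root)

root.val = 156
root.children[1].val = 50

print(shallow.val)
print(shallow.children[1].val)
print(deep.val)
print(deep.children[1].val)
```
1
50
1
13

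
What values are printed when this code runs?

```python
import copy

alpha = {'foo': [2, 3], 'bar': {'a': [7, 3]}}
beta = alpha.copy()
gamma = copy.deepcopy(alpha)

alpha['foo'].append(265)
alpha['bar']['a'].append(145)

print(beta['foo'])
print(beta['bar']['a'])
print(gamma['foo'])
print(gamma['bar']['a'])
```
[2, 3, 265]
[7, 3, 145]
[2, 3]
[7, 3]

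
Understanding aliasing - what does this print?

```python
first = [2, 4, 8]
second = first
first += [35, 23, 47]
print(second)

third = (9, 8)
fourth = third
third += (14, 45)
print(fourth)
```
[2, 4, 8, 35, 23, 47]
(9, 8)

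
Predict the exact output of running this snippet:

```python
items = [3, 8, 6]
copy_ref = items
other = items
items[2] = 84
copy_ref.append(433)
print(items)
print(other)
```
[3, 8, 84, 433]
[3, 8, 84, 433]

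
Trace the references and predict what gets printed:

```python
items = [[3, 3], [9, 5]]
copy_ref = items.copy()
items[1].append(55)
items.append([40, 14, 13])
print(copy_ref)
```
[[3, 3], [9, 5, 55]]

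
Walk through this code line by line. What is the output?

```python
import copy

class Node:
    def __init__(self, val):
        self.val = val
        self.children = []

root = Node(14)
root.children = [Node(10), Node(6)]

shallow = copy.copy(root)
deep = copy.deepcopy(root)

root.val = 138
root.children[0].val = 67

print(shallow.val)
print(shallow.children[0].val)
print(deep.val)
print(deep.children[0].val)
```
14
67
14
10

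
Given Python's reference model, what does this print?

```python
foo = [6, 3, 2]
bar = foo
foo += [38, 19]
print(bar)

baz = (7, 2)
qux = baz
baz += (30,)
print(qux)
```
[6, 3, 2, 38, 19]
(7, 2)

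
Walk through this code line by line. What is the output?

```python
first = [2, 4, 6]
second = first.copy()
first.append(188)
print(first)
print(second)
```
[2, 4, 6, 188]
[2, 4, 6]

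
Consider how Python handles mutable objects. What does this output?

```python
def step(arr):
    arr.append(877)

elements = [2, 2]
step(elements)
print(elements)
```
[2, 2, 877]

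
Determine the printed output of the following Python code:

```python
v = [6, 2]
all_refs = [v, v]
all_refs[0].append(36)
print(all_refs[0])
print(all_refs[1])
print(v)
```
[6, 2, 36]
[6, 2, 36]
[6, 2, 36]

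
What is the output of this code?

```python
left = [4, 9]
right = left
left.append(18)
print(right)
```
[4, 9, 18]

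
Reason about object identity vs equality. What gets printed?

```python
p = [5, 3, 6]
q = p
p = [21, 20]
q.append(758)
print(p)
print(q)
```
[21, 20]
[5, 3, 6, 758]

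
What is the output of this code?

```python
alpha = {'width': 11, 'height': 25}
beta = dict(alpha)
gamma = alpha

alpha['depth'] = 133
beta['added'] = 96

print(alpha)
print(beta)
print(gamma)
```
{'width': 11, 'height': 25, 'depth': 133}
{'width': 11, 'height': 25, 'added': 96}
{'width': 11, 'height': 25, 'depth': 133}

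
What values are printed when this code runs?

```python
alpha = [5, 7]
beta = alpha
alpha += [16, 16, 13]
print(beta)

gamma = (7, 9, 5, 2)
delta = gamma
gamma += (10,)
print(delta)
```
[5, 7, 16, 16, 13]
(7, 9, 5, 2)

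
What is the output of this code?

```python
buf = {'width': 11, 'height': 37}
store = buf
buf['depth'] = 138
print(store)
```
{'width': 11, 'height': 37, 'depth': 138}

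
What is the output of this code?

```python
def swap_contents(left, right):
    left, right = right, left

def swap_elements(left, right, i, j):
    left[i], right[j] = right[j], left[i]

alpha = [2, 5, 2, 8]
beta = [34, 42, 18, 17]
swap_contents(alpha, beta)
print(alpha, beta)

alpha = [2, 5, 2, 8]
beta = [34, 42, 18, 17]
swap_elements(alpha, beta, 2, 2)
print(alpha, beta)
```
[2, 5, 2, 8] [34, 42, 18, 17]
[2, 5, 18, 8] [34, 42, 2, 17]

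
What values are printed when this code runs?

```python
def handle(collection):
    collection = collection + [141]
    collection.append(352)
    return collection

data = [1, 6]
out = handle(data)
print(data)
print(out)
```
[1, 6]
[1, 6, 141, 352]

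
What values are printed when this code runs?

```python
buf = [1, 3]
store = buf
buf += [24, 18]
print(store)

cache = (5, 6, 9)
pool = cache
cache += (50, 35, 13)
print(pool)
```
[1, 3, 24, 18]
(5, 6, 9)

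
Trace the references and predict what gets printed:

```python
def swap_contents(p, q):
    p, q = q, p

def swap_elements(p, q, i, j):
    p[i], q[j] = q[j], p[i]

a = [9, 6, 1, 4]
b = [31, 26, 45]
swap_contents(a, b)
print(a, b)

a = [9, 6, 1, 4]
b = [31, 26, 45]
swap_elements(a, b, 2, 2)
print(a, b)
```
[9, 6, 1, 4] [31, 26, 45]
[9, 6, 45, 4] [31, 26, 1]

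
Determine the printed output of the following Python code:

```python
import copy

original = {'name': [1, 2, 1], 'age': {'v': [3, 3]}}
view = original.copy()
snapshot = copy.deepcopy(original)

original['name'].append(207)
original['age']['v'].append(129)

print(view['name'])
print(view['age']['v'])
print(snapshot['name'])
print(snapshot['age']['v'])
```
[1, 2, 1, 207]
[3, 3, 129]
[1, 2, 1]
[3, 3]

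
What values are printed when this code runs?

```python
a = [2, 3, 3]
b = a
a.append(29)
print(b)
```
[2, 3, 3, 29]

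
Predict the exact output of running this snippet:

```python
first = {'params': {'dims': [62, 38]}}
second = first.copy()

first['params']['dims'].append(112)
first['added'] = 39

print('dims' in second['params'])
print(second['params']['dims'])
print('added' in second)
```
True
[62, 38, 112]
False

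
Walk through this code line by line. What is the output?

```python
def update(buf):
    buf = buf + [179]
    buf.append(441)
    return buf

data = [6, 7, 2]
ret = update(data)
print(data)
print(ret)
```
[6, 7, 2]
[6, 7, 2, 179, 441]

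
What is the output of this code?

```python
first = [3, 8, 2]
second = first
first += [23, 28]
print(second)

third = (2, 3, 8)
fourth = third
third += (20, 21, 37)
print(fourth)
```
[3, 8, 2, 23, 28]
(2, 3, 8)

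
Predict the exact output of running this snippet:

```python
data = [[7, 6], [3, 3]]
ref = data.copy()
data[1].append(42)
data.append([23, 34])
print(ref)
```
[[7, 6], [3, 3, 42]]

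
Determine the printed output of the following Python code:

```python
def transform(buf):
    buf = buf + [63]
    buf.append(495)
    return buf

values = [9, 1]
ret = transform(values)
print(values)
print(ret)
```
[9, 1]
[9, 1, 63, 495]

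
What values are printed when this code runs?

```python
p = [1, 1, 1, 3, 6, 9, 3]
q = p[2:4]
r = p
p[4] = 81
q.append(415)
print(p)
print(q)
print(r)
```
[1, 1, 1, 3, 81, 9, 3]
[1, 3, 415]
[1, 1, 1, 3, 81, 9, 3]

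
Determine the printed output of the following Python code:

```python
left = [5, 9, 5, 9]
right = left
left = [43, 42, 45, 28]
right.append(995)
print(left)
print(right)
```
[43, 42, 45, 28]
[5, 9, 5, 9, 995]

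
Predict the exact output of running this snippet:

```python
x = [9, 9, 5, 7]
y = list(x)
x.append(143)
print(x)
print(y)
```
[9, 9, 5, 7, 143]
[9, 9, 5, 7]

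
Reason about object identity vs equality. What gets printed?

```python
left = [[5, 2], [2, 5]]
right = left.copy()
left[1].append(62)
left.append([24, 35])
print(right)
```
[[5, 2], [2, 5, 62]]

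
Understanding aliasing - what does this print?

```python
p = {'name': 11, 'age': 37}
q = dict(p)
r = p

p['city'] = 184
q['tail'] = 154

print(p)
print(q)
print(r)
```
{'name': 11, 'age': 37, 'city': 184}
{'name': 11, 'age': 37, 'tail': 154}
{'name': 11, 'age': 37, 'city': 184}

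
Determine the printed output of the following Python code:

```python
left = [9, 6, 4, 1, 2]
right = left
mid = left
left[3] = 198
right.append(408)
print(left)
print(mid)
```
[9, 6, 4, 198, 2, 408]
[9, 6, 4, 198, 2, 408]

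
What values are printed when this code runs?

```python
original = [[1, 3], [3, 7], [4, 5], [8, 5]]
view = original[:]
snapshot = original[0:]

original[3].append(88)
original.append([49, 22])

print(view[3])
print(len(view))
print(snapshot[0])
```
[8, 5, 88]
4
[1, 3]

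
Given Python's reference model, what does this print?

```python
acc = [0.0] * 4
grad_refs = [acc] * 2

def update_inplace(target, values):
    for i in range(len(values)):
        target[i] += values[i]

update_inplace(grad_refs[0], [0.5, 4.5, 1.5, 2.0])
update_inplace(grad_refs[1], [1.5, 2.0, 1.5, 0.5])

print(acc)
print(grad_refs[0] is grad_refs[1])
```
[2.0, 6.5, 3.0, 2.5]
True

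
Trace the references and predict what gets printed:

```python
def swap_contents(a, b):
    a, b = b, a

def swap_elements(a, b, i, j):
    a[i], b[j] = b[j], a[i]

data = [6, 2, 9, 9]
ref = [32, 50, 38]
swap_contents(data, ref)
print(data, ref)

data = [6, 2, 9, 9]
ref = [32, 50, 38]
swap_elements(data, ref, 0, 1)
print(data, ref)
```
[6, 2, 9, 9] [32, 50, 38]
[50, 2, 9, 9] [32, 6, 38]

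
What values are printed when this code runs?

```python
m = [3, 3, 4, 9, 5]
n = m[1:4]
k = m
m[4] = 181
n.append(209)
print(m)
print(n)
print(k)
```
[3, 3, 4, 9, 181]
[3, 4, 9, 209]
[3, 3, 4, 9, 181]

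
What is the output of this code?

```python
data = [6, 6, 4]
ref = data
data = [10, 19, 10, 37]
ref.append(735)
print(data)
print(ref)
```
[10, 19, 10, 37]
[6, 6, 4, 735]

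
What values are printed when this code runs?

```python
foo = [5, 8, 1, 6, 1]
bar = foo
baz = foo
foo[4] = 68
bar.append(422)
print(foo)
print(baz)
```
[5, 8, 1, 6, 68, 422]
[5, 8, 1, 6, 68, 422]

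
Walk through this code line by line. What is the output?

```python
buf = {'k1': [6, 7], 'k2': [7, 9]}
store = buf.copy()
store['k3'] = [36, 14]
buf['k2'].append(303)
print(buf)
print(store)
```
{'k1': [6, 7], 'k2': [7, 9, 303]}
{'k1': [6, 7], 'k2': [7, 9, 303], 'k3': [36, 14]}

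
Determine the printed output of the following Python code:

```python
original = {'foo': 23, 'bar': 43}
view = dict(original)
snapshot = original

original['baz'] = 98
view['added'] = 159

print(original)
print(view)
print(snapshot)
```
{'foo': 23, 'bar': 43, 'baz': 98}
{'foo': 23, 'bar': 43, 'added': 159}
{'foo': 23, 'bar': 43, 'baz': 98}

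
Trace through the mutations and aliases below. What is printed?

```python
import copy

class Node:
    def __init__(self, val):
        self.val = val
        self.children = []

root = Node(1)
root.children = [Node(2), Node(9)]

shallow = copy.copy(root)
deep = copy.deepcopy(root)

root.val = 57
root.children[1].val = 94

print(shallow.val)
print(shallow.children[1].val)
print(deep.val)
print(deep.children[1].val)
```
1
94
1
9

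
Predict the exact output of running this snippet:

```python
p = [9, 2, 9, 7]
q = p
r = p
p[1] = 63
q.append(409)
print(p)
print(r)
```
[9, 63, 9, 7, 409]
[9, 63, 9, 7, 409]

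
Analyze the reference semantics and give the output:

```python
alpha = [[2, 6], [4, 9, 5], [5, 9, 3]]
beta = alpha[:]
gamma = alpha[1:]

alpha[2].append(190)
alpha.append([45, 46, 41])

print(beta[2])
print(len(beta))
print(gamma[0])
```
[5, 9, 3, 190]
3
[4, 9, 5]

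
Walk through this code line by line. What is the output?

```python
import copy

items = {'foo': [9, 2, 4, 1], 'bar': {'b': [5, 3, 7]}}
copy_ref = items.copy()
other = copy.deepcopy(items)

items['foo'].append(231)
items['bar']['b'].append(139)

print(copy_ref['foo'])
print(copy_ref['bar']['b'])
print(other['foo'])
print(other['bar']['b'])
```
[9, 2, 4, 1, 231]
[5, 3, 7, 139]
[9, 2, 4, 1]
[5, 3, 7]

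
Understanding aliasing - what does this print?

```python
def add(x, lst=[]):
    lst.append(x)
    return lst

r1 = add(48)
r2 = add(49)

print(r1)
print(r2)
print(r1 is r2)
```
[48, 49]
[48, 49]
True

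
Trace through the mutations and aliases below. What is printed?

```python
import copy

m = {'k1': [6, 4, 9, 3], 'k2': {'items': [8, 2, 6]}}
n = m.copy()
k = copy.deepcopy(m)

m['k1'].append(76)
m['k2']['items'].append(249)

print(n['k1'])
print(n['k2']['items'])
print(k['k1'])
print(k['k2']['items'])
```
[6, 4, 9, 3, 76]
[8, 2, 6, 249]
[6, 4, 9, 3]
[8, 2, 6]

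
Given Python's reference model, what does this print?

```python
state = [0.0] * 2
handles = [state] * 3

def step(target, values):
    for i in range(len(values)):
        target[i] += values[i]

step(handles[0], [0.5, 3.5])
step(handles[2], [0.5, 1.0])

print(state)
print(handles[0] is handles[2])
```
[1.0, 4.5]
True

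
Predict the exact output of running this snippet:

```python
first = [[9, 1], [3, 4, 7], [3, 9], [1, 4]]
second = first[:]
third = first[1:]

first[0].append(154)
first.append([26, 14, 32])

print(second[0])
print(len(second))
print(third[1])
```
[9, 1, 154]
4
[3, 9]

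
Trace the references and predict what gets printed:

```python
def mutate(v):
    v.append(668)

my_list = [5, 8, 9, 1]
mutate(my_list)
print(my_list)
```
[5, 8, 9, 1, 668]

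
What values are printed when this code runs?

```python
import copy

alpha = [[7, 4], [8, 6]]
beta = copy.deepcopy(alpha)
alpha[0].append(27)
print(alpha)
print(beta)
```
[[7, 4, 27], [8, 6]]
[[7, 4], [8, 6]]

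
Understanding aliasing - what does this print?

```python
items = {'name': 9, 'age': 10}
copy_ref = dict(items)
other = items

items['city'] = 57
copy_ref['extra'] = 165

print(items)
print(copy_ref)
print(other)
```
{'name': 9, 'age': 10, 'city': 57}
{'name': 9, 'age': 10, 'extra': 165}
{'name': 9, 'age': 10, 'city': 57}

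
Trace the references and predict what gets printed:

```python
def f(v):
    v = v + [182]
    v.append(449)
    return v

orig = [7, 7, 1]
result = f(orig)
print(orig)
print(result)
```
[7, 7, 1]
[7, 7, 1, 182, 449]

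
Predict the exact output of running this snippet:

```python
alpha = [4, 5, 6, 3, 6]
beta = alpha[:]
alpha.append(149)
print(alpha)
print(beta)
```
[4, 5, 6, 3, 6, 149]
[4, 5, 6, 3, 6]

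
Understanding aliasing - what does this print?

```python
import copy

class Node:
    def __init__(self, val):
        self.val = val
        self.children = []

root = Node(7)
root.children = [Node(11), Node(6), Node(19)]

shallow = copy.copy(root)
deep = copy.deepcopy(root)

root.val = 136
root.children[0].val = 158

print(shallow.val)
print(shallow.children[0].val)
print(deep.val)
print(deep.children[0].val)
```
7
158
7
11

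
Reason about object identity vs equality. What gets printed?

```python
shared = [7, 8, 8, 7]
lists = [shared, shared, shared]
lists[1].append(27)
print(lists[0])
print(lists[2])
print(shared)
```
[7, 8, 8, 7, 27]
[7, 8, 8, 7, 27]
[7, 8, 8, 7, 27]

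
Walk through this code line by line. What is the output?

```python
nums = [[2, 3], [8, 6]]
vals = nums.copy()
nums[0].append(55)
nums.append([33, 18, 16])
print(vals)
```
[[2, 3, 55], [8, 6]]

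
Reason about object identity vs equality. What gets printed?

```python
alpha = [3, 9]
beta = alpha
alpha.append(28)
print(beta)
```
[3, 9, 28]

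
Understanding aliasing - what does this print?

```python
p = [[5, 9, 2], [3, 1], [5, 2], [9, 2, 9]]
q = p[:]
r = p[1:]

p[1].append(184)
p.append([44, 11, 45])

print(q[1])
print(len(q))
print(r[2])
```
[3, 1, 184]
4
[9, 2, 9]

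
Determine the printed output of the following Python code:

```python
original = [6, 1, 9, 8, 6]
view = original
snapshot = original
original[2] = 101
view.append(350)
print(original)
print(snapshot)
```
[6, 1, 101, 8, 6, 350]
[6, 1, 101, 8, 6, 350]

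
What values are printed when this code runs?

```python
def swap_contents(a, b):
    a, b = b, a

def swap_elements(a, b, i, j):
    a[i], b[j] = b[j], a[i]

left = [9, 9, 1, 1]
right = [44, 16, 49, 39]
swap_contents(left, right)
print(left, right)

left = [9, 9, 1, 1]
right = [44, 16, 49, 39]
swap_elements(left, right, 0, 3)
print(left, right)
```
[9, 9, 1, 1] [44, 16, 49, 39]
[39, 9, 1, 1] [44, 16, 49, 9]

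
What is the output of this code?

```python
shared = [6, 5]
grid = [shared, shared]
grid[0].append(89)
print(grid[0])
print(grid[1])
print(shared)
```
[6, 5, 89]
[6, 5, 89]
[6, 5, 89]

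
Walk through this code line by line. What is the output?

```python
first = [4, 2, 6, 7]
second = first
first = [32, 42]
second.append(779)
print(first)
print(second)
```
[32, 42]
[4, 2, 6, 7, 779]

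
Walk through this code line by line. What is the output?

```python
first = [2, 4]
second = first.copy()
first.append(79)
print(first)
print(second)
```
[2, 4, 79]
[2, 4]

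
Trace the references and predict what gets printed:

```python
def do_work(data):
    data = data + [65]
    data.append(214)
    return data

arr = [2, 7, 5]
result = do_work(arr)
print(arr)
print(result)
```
[2, 7, 5]
[2, 7, 5, 65, 214]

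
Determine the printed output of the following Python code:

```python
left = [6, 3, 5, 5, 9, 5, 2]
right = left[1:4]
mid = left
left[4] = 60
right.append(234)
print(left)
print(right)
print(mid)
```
[6, 3, 5, 5, 60, 5, 2]
[3, 5, 5, 234]
[6, 3, 5, 5, 60, 5, 2]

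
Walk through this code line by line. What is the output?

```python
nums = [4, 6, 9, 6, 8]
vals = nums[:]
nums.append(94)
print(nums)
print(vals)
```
[4, 6, 9, 6, 8, 94]
[4, 6, 9, 6, 8]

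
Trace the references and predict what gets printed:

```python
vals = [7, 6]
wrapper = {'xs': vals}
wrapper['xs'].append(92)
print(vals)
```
[7, 6, 92]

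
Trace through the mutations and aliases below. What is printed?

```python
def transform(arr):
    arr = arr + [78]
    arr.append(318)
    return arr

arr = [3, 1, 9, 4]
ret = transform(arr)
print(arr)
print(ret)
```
[3, 1, 9, 4]
[3, 1, 9, 4, 78, 318]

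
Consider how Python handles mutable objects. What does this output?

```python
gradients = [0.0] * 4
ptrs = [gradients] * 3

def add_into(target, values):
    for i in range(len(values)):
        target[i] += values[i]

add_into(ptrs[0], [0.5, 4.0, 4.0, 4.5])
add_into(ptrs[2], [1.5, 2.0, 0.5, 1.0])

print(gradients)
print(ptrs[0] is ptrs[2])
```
[2.0, 6.0, 4.5, 5.5]
True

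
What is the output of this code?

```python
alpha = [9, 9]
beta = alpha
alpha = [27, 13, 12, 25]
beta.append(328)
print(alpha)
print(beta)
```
[27, 13, 12, 25]
[9, 9, 328]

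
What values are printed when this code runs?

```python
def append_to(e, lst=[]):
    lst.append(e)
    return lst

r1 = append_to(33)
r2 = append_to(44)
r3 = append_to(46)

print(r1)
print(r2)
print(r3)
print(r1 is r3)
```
[33, 44, 46]
[33, 44, 46]
[33, 44, 46]
True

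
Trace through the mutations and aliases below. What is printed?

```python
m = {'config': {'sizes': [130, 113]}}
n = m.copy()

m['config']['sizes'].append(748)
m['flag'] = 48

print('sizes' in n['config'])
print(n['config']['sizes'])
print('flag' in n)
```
True
[130, 113, 748]
False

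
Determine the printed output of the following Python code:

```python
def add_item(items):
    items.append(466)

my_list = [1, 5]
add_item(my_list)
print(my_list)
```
[1, 5, 466]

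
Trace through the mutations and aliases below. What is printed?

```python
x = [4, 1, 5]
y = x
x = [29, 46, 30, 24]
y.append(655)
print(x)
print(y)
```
[29, 46, 30, 24]
[4, 1, 5, 655]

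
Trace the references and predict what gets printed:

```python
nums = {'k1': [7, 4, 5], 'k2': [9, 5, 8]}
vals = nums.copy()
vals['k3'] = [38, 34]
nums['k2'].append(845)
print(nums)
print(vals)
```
{'k1': [7, 4, 5], 'k2': [9, 5, 8, 845]}
{'k1': [7, 4, 5], 'k2': [9, 5, 8, 845], 'k3': [38, 34]}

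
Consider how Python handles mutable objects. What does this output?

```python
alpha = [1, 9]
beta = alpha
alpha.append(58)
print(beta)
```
[1, 9, 58]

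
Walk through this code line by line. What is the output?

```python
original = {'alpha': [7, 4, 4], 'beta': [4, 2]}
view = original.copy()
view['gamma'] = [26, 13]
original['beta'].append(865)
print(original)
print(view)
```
{'alpha': [7, 4, 4], 'beta': [4, 2, 865]}
{'alpha': [7, 4, 4], 'beta': [4, 2, 865], 'gamma': [26, 13]}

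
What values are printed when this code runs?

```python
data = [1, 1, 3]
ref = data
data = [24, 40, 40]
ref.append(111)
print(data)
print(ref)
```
[24, 40, 40]
[1, 1, 3, 111]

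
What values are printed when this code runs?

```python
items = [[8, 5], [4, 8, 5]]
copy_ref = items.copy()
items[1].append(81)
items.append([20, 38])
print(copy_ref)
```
[[8, 5], [4, 8, 5, 81]]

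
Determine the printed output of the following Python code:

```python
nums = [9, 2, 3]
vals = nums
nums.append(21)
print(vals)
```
[9, 2, 3, 21]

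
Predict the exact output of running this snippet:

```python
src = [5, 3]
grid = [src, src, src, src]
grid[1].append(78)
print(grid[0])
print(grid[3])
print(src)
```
[5, 3, 78]
[5, 3, 78]
[5, 3, 78]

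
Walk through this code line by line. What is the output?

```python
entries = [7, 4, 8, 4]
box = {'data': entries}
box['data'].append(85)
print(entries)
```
[7, 4, 8, 4, 85]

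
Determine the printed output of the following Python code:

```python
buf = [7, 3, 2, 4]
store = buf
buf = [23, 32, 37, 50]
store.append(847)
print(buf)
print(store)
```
[23, 32, 37, 50]
[7, 3, 2, 4, 847]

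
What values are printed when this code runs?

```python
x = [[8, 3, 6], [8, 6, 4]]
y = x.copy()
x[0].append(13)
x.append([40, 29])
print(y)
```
[[8, 3, 6, 13], [8, 6, 4]]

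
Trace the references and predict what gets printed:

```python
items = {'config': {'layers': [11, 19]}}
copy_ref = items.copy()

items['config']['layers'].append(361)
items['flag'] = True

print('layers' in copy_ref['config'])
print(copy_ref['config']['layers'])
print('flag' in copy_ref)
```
True
[11, 19, 361]
False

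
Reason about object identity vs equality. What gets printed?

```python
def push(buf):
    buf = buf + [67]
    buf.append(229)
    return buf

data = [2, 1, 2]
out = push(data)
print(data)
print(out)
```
[2, 1, 2]
[2, 1, 2, 67, 229]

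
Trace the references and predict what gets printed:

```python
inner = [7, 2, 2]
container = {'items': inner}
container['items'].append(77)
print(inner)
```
[7, 2, 2, 77]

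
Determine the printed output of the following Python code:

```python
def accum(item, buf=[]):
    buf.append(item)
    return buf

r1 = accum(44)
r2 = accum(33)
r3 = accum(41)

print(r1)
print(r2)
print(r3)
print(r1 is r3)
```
[44, 33, 41]
[44, 33, 41]
[44, 33, 41]
True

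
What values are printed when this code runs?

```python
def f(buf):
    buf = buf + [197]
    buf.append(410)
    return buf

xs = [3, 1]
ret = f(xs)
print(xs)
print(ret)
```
[3, 1]
[3, 1, 197, 410]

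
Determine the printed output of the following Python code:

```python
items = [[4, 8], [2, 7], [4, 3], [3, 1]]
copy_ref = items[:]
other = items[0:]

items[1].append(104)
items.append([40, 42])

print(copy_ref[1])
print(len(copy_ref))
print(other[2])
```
[2, 7, 104]
4
[4, 3]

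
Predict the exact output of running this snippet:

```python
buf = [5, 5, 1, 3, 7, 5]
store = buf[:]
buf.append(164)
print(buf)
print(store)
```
[5, 5, 1, 3, 7, 5, 164]
[5, 5, 1, 3, 7, 5]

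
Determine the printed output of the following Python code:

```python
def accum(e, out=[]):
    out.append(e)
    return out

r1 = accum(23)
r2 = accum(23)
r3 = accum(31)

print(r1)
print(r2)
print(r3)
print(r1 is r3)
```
[23, 23, 31]
[23, 23, 31]
[23, 23, 31]
True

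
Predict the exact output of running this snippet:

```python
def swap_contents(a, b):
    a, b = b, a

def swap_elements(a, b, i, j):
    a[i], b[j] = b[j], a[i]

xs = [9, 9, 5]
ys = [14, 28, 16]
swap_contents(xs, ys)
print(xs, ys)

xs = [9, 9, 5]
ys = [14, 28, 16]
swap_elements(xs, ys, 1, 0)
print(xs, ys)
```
[9, 9, 5] [14, 28, 16]
[9, 14, 5] [9, 28, 16]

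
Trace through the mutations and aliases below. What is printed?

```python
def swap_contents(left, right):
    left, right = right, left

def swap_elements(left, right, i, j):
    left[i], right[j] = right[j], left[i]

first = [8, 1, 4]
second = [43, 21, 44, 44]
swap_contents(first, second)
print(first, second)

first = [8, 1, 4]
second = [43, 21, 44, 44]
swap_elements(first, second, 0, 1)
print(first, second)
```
[8, 1, 4] [43, 21, 44, 44]
[21, 1, 4] [43, 8, 44, 44]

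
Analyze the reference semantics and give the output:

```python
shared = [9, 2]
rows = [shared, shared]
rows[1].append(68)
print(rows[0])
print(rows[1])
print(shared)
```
[9, 2, 68]
[9, 2, 68]
[9, 2, 68]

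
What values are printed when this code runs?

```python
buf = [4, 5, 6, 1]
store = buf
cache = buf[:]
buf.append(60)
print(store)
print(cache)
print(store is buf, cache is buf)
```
[4, 5, 6, 1, 60]
[4, 5, 6, 1]
True False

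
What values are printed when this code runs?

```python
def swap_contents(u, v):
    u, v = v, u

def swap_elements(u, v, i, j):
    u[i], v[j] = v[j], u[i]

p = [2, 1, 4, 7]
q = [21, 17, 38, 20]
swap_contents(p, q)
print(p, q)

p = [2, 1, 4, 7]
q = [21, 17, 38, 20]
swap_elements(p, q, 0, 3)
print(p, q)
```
[2, 1, 4, 7] [21, 17, 38, 20]
[20, 1, 4, 7] [21, 17, 38, 2]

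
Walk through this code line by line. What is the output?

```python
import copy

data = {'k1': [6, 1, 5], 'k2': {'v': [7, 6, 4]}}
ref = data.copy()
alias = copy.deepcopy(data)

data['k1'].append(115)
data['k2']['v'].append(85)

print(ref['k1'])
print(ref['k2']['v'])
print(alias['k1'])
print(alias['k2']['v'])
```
[6, 1, 5, 115]
[7, 6, 4, 85]
[6, 1, 5]
[7, 6, 4]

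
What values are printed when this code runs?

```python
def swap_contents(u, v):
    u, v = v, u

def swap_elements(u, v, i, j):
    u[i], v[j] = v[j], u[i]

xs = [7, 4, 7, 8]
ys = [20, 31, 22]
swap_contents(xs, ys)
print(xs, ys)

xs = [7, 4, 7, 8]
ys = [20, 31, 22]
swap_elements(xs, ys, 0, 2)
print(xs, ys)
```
[7, 4, 7, 8] [20, 31, 22]
[22, 4, 7, 8] [20, 31, 7]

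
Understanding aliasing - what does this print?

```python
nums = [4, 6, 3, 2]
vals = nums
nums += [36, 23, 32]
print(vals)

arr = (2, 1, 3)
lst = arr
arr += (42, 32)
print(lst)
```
[4, 6, 3, 2, 36, 23, 32]
(2, 1, 3)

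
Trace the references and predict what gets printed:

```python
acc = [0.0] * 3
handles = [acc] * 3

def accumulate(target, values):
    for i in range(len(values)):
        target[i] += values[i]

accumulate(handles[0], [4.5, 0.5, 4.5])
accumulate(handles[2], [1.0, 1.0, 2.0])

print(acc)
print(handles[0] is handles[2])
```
[5.5, 1.5, 6.5]
True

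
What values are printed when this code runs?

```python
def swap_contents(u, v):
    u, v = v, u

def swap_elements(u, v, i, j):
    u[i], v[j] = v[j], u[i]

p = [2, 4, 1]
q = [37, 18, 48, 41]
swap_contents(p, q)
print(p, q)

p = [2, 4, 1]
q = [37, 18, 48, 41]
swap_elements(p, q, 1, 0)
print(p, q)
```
[2, 4, 1] [37, 18, 48, 41]
[2, 37, 1] [4, 18, 48, 41]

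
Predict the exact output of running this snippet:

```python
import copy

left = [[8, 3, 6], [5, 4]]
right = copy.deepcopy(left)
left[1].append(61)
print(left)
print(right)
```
[[8, 3, 6], [5, 4, 61]]
[[8, 3, 6], [5, 4]]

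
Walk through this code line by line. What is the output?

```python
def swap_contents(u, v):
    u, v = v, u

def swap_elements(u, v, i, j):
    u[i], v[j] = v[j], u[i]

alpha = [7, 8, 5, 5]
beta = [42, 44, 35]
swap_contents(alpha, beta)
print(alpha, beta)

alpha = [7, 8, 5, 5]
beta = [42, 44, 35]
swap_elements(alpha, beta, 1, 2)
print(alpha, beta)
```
[7, 8, 5, 5] [42, 44, 35]
[7, 35, 5, 5] [42, 44, 8]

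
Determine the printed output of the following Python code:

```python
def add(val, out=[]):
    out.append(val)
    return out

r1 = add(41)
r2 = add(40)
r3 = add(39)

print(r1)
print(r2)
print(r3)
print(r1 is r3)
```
[41, 40, 39]
[41, 40, 39]
[41, 40, 39]
True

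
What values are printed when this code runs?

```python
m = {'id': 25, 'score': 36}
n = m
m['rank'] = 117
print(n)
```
{'id': 25, 'score': 36, 'rank': 117}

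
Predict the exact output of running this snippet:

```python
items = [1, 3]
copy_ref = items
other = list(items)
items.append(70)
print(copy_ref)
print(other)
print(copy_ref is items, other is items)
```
[1, 3, 70]
[1, 3]
True False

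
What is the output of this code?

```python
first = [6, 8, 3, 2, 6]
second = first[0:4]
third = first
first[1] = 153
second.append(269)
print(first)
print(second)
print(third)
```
[6, 153, 3, 2, 6]
[6, 8, 3, 2, 269]
[6, 153, 3, 2, 6]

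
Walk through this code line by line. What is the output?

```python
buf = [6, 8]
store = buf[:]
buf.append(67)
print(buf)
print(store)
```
[6, 8, 67]
[6, 8]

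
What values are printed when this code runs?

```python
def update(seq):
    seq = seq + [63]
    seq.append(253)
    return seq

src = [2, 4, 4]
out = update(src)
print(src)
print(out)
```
[2, 4, 4]
[2, 4, 4, 63, 253]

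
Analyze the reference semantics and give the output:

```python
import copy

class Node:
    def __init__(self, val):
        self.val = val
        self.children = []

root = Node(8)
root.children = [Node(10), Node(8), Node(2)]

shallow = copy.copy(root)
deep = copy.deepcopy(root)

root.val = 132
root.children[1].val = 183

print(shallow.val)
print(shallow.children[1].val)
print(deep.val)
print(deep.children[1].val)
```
8
183
8
8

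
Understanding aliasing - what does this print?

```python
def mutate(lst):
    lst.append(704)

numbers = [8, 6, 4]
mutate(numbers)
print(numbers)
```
[8, 6, 4, 704]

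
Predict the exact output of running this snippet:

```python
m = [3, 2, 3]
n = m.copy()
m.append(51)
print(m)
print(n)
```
[3, 2, 3, 51]
[3, 2, 3]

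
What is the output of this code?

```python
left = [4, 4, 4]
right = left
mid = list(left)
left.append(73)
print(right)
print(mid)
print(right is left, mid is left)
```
[4, 4, 4, 73]
[4, 4, 4]
True False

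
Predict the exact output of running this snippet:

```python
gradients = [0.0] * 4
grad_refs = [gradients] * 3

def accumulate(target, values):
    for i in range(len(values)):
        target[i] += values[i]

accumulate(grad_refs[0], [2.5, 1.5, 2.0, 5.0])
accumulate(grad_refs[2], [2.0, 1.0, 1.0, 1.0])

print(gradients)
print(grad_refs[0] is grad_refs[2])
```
[4.5, 2.5, 3.0, 6.0]
True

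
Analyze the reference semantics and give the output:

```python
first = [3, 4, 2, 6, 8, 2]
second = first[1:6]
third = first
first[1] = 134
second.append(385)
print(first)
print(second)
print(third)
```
[3, 134, 2, 6, 8, 2]
[4, 2, 6, 8, 2, 385]
[3, 134, 2, 6, 8, 2]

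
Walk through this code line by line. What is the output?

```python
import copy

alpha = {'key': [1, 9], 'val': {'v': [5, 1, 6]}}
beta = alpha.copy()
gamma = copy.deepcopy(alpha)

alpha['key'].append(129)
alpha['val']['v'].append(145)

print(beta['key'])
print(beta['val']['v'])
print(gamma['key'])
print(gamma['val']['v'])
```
[1, 9, 129]
[5, 1, 6, 145]
[1, 9]
[5, 1, 6]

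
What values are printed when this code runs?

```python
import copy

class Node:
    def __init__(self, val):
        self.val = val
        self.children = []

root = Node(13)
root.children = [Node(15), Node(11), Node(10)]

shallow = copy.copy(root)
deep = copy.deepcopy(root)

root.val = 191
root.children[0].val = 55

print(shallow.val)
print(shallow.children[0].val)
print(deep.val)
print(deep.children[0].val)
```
13
55
13
15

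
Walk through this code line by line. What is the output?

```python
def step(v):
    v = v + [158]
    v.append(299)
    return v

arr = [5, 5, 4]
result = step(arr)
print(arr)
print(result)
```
[5, 5, 4]
[5, 5, 4, 158, 299]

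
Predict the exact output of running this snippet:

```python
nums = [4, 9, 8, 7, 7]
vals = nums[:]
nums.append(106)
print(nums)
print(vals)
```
[4, 9, 8, 7, 7, 106]
[4, 9, 8, 7, 7]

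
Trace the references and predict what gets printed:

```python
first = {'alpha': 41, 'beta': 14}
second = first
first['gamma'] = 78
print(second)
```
{'alpha': 41, 'beta': 14, 'gamma': 78}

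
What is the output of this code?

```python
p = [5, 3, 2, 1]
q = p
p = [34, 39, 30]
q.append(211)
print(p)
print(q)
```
[34, 39, 30]
[5, 3, 2, 1, 211]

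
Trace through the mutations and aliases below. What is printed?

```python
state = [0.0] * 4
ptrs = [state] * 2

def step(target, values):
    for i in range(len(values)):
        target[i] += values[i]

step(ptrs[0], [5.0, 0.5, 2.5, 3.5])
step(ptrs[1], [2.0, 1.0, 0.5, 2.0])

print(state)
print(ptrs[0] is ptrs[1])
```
[7.0, 1.5, 3.0, 5.5]
True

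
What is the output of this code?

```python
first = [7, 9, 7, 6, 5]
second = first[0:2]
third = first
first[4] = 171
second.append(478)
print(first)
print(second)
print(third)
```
[7, 9, 7, 6, 171]
[7, 9, 478]
[7, 9, 7, 6, 171]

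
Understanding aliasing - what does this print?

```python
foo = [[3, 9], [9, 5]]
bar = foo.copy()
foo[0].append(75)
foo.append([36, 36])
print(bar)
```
[[3, 9, 75], [9, 5]]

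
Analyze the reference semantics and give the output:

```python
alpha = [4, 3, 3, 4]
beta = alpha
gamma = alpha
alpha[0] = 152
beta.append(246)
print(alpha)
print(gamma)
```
[152, 3, 3, 4, 246]
[152, 3, 3, 4, 246]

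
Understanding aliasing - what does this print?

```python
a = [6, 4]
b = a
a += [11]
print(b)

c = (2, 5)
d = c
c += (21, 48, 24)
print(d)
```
[6, 4, 11]
(2, 5)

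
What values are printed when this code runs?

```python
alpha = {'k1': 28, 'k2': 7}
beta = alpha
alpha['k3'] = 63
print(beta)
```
{'k1': 28, 'k2': 7, 'k3': 63}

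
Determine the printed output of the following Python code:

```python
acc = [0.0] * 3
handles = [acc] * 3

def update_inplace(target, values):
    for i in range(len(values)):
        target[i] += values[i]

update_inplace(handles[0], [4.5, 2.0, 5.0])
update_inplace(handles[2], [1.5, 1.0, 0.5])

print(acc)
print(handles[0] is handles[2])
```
[6.0, 3.0, 5.5]
True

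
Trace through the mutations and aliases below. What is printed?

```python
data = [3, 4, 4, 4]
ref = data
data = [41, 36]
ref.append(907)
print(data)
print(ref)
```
[41, 36]
[3, 4, 4, 4, 907]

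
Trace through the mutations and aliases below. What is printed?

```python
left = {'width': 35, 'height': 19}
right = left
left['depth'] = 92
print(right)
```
{'width': 35, 'height': 19, 'depth': 92}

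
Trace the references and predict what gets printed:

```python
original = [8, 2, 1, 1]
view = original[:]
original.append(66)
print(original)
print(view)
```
[8, 2, 1, 1, 66]
[8, 2, 1, 1]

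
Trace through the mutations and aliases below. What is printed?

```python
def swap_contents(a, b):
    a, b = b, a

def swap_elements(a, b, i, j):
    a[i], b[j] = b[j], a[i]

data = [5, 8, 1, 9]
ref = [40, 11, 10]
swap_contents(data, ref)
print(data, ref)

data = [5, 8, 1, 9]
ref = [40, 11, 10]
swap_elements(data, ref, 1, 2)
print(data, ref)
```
[5, 8, 1, 9] [40, 11, 10]
[5, 10, 1, 9] [40, 11, 8]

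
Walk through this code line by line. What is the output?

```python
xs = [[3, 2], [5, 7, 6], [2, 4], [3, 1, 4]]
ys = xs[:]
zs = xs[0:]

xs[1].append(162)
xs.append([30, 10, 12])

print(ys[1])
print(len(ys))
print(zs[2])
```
[5, 7, 6, 162]
4
[2, 4]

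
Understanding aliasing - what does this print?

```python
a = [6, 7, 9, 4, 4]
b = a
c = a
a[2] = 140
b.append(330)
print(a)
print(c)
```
[6, 7, 140, 4, 4, 330]
[6, 7, 140, 4, 4, 330]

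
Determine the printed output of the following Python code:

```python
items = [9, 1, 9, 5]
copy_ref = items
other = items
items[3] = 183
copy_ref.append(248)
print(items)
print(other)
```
[9, 1, 9, 183, 248]
[9, 1, 9, 183, 248]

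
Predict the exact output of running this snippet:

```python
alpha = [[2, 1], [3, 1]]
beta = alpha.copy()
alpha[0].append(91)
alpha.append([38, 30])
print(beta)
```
[[2, 1, 91], [3, 1]]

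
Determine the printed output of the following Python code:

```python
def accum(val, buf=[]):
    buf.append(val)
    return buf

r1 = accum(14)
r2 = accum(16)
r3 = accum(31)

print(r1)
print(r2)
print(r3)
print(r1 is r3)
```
[14, 16, 31]
[14, 16, 31]
[14, 16, 31]
True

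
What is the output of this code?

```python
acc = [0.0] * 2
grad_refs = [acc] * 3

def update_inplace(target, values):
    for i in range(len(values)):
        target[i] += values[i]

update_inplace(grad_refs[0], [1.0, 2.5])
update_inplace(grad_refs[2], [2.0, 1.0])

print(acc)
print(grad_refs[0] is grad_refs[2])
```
[3.0, 3.5]
True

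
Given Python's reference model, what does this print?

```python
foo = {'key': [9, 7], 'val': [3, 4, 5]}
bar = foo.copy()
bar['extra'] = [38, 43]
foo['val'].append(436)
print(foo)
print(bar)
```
{'key': [9, 7], 'val': [3, 4, 5, 436]}
{'key': [9, 7], 'val': [3, 4, 5, 436], 'extra': [38, 43]}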